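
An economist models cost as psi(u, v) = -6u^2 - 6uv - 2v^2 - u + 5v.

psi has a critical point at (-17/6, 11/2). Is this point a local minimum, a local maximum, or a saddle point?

The Hessian of psi is constant: H = [[-12, -6], [-6, -4]].
det(H) = (-12)·(-4) − (-6)² = 12.
det(H) > 0 and tr(H) = -16 < 0, so H is negative definite and the point is a local maximum.

local maximum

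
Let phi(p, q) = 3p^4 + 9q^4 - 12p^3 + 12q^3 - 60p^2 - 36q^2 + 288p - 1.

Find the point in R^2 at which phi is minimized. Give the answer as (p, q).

(-3, -2)

phi(p,q) separates as A(p) + B(q) − 1, so its minimum is min A + min B − 1.
A'(p) = 12(p - 4)(p - 2)(p + 3) vanishes at p ∈ {-3, 2, 4}; B'(q) = 36q(q - 1)(q + 2) vanishes at q ∈ {-2, 0, 1}.
Local minima of A (where A''>0): A(-3)=-837, A(4)=192. Local minima of B: B(-2)=-96, B(1)=-15.
So the global minimum of phi is A(-3) + B(-2) − 1 = -837 − 96 − 1 = -934, attained at (-3, -2).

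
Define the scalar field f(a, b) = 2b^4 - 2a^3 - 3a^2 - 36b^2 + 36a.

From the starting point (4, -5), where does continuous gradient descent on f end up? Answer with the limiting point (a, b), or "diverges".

diverges

f is separable, so gradient descent decouples: a follows -∂f/∂a, b follows -∂f/∂b.
∂f/∂a = -6(a - 2)(a + 3); at a=4 this is -84, so a increases.
∂f/∂b = 8b(b - 3)(b + 3); at b=-5 this is -640, so b increases.
The a-coordinate has no critical point in that direction and runs off to infinity.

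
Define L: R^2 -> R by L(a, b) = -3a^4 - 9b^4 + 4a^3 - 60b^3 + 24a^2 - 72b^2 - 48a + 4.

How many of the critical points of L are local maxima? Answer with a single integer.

4

L separates as a function of a plus a function of b, so ∇L=0 decouples.
∂L/∂a = -12(a - 2)(a - 1)(a + 2) = 0 at a ∈ {-2, 1, 2}; ∂L/∂b = -36b(b + 1)(b + 4) = 0 at b ∈ {-4, -1, 0}.
The Hessian is diagonal: diag(L_aa, L_bb). Second derivatives: L_aa(-2)=-144, L_aa(1)=36, L_aa(2)=-48; L_bb(-4)=-432, L_bb(-1)=108, L_bb(0)=-144.
Local maxima occur where both diagonal entries negative: (-2, -4), (-2, 0), (2, -4), (2, 0). Count: 4.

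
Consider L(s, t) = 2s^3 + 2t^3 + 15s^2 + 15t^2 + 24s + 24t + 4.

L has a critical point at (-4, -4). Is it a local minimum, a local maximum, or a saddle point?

The mixed partial ∂²L/∂s∂t is 0, so the Hessian at any point is diag(L_ss, L_tt) = diag(6(2s + 5), 6(2t + 5)).
At (-4, -4): H = diag(-18, -18).
Both eigenvalues are negative, so H is negative definite: a local maximum.

local maximum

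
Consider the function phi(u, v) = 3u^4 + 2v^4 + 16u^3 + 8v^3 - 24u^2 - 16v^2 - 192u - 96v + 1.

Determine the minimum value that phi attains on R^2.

phi(u,v) separates as P(u) + Q(v) + 1, so its minimum is min P + min Q + 1.
P'(u) = 12(u - 2)(u + 2)(u + 4) vanishes at u ∈ {-4, -2, 2}; Q'(v) = 8(v - 2)(v + 2)(v + 3) vanishes at v ∈ {-3, -2, 2}.
Local minima of P (where P''>0): P(-4)=128, P(2)=-304. Local minima of Q: Q(-3)=90, Q(2)=-160.
So the global minimum of phi is P(2) + Q(2) + 1 = -304 − 160 + 1 = -463, attained at (2, 2).

-463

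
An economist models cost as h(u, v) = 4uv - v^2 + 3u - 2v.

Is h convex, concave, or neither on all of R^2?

h is quadratic, so its Hessian is the constant matrix H = [[0, 4], [4, -2]].
det(H) = -16, tr(H) = -2.
det(H) < 0, so H is indefinite: neither convex nor concave.

neither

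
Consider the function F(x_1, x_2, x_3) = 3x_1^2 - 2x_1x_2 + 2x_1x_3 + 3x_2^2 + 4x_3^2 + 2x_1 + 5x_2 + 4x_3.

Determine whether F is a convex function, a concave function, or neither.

convex

F is quadratic, so its Hessian is the constant matrix H = [[6, -2, 2], [-2, 6, 0], [2, 0, 8]].
Leading principal minors: 6, 32, 232.
All positive ⇒ H ≻ 0 ⇒ convex.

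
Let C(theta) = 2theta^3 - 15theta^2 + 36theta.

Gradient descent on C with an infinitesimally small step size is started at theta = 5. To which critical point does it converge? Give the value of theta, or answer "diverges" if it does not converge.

3

C'(theta) = 6(theta - 3)(theta - 2), so C'(5) = 36.
Gradient descent moves in the -C' direction, i.e. theta is decreasing.
The nearest critical point in that direction is theta = 3, where C'' = 6 > 0 (a local minimum). The iterate converges there.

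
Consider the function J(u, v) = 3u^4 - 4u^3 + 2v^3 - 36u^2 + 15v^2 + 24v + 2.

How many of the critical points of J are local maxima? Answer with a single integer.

1

J separates as a function of u plus a function of v, so ∇J=0 decouples.
∂J/∂u = 12u(u - 3)(u + 2) = 0 at u ∈ {-2, 0, 3}; ∂J/∂v = 6(v + 1)(v + 4) = 0 at v ∈ {-4, -1}.
The Hessian is diagonal: diag(J_uu, J_vv). Second derivatives: J_uu(-2)=120, J_uu(0)=-72, J_uu(3)=180; J_vv(-4)=-18, J_vv(-1)=18.
Local maxima occur where both diagonal entries negative: (0, -4). Count: 1.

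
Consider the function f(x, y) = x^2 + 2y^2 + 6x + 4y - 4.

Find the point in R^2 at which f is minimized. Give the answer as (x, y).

(-3, -1)

f(x,y) separates as P(x) + Q(y) − 4, so its minimum is min P + min Q − 4.
P'(x) = 2x + 6 vanishes at x ∈ {-3}; Q'(y) = 4y + 4 vanishes at y ∈ {-1}.
Local minima of P (where P''>0): P(-3)=-9. Local minima of Q: Q(-1)=-2.
So the global minimum of f is P(-3) + Q(-1) − 4 = -9 − 2 − 4 = -15, attained at (-3, -1).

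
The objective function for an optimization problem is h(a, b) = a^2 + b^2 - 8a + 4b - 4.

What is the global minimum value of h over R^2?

h(a,b) separates as P(a) + Q(b) − 4, so its minimum is min P + min Q − 4.
P'(a) = 2a - 8 vanishes at a ∈ {4}; Q'(b) = 2b + 4 vanishes at b ∈ {-2}.
Local minima of P (where P''>0): P(4)=-16. Local minima of Q: Q(-2)=-4.
So the global minimum of h is P(4) + Q(-2) − 4 = -16 − 4 − 4 = -24, attained at (4, -2).

-24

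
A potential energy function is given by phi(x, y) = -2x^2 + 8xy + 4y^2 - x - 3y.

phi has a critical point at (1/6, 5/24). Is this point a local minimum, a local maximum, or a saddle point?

The Hessian of phi is constant: H = [[-4, 8], [8, 8]].
det(H) = (-4)·8 − 8² = -96.
Since det(H) < 0, H is indefinite and the critical point is a saddle point.

saddle point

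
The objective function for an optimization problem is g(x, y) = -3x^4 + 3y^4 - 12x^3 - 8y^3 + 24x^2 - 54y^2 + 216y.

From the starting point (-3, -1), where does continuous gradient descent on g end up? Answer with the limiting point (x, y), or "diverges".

g is separable, so gradient descent decouples: x follows -∂g/∂x, y follows -∂g/∂y.
∂g/∂x = -12x(x - 1)(x + 4); at x=-3 this is -144, so x increases.
∂g/∂y = 12(y - 3)(y - 2)(y + 3); at y=-1 this is 288, so y decreases.
x converges to its nearest critical value 0 (a local min of the x-part); y converges to -3. The iterate converges to (0, -3).

(0, -3)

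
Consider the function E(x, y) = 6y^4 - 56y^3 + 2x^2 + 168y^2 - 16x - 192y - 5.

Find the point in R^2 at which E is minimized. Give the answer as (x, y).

E(x,y) separates as P(x) + Q(y) − 5, so its minimum is min P + min Q − 5.
P'(x) = 4x - 16 vanishes at x ∈ {4}; Q'(y) = 24(y - 4)(y - 2)(y - 1) vanishes at y ∈ {1, 2, 4}.
Local minima of P (where P''>0): P(4)=-32. Local minima of Q: Q(1)=-74, Q(4)=-128.
So the global minimum of E is P(4) + Q(4) − 5 = -32 − 128 − 5 = -165, attained at (4, 4).

(4, 4)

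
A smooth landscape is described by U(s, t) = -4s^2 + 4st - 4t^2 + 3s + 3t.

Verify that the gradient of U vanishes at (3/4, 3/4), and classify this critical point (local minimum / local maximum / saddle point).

∇U = (-8s + 4t + 3, 4s - 8t + 3); substituting (3/4, 3/4) gives ∇U = (0, 0), so (3/4, 3/4) is indeed a critical point.
The Hessian of U is constant: H = [[-8, 4], [4, -8]].
det(H) = (-8)·(-8) − 4² = 48.
det(H) > 0 and tr(H) = -16 < 0, so H is negative definite and the point is a local maximum.

local maximum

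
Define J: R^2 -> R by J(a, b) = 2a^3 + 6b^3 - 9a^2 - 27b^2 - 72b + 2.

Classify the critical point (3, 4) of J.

The mixed partial ∂²J/∂a∂b is 0, so the Hessian at any point is diag(J_aa, J_bb) = diag(6(2a - 3), 18(2b - 3)).
At (3, 4): H = diag(18, 90).
Both eigenvalues are positive, so H is positive definite: a local minimum.

local minimum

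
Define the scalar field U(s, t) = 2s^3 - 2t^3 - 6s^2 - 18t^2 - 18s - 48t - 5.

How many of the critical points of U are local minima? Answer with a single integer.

U separates as a function of s plus a function of t, so ∇U=0 decouples.
∂U/∂s = 6(s - 3)(s + 1) = 0 at s ∈ {-1, 3}; ∂U/∂t = -6(t + 2)(t + 4) = 0 at t ∈ {-4, -2}.
The Hessian is diagonal: diag(U_ss, U_tt). Second derivatives: U_ss(-1)=-24, U_ss(3)=24; U_tt(-4)=12, U_tt(-2)=-12.
Local minima occur where both diagonal entries positive: (3, -4). Count: 1.

1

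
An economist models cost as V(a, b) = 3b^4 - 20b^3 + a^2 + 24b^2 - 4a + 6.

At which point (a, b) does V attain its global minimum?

(2, 4)

V(a,b) separates as P(a) + Q(b) + 6, so its minimum is min P + min Q + 6.
P'(a) = 2a - 4 vanishes at a ∈ {2}; Q'(b) = 12b(b - 4)(b - 1) vanishes at b ∈ {0, 1, 4}.
Local minima of P (where P''>0): P(2)=-4. Local minima of Q: Q(0)=0, Q(4)=-128.
So the global minimum of V is P(2) + Q(4) + 6 = -4 − 128 + 6 = -126, attained at (2, 4).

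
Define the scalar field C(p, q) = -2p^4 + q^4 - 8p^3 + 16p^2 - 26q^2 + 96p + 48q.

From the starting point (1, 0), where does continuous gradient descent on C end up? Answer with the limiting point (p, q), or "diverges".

(-2, -4)

C is separable, so gradient descent decouples: p follows -∂C/∂p, q follows -∂C/∂q.
∂C/∂p = -8(p - 2)(p + 2)(p + 3); at p=1 this is 96, so p decreases.
∂C/∂q = 4(q - 3)(q - 1)(q + 4); at q=0 this is 48, so q decreases.
p converges to its nearest critical value -2 (a local min of the p-part); q converges to -4. The iterate converges to (-2, -4).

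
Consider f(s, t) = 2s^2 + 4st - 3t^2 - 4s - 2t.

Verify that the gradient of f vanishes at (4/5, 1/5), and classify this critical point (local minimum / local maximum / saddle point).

∇f = (4s + 4t - 4, 4s - 6t - 2); substituting (4/5, 1/5) gives ∇f = (0, 0), so (4/5, 1/5) is indeed a critical point.
The Hessian of f is constant: H = [[4, 4], [4, -6]].
det(H) = 4·(-6) − 4² = -40.
Since det(H) < 0, H is indefinite and the critical point is a saddle point.

saddle point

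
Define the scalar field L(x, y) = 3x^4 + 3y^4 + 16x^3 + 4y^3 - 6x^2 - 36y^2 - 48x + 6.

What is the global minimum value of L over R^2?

L(x,y) separates as P(x) + Q(y) + 6, so its minimum is min P + min Q + 6.
P'(x) = 12(x - 1)(x + 1)(x + 4) vanishes at x ∈ {-4, -1, 1}; Q'(y) = 12y(y - 2)(y + 3) vanishes at y ∈ {-3, 0, 2}.
Local minima of P (where P''>0): P(-4)=-160, P(1)=-35. Local minima of Q: Q(-3)=-189, Q(2)=-64.
So the global minimum of L is P(-4) + Q(-3) + 6 = -160 − 189 + 6 = -343, attained at (-4, -3).

-343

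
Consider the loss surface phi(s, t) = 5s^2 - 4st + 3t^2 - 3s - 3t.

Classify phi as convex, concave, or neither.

phi is quadratic, so its Hessian is the constant matrix H = [[10, -4], [-4, 6]].
det(H) = 44, tr(H) = 16.
det(H) > 0 and tr(H) > 0, so H is positive definite everywhere: convex.

convex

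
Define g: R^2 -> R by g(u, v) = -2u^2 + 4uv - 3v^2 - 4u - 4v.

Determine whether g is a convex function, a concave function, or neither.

concave

g is quadratic, so its Hessian is the constant matrix H = [[-4, 4], [4, -6]].
det(H) = 8, tr(H) = -10.
det(H) > 0 and tr(H) < 0, so H is negative definite everywhere: concave.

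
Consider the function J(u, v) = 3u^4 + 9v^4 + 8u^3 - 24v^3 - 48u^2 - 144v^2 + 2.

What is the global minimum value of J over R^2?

J(u,v) separates as P(u) + Q(v) + 2, so its minimum is min P + min Q + 2.
P'(u) = 12u(u - 2)(u + 4) vanishes at u ∈ {-4, 0, 2}; Q'(v) = 36v(v - 4)(v + 2) vanishes at v ∈ {-2, 0, 4}.
Local minima of P (where P''>0): P(-4)=-512, P(2)=-80. Local minima of Q: Q(-2)=-240, Q(4)=-1536.
So the global minimum of J is P(-4) + Q(4) + 2 = -512 − 1536 + 2 = -2046, attained at (-4, 4).

-2046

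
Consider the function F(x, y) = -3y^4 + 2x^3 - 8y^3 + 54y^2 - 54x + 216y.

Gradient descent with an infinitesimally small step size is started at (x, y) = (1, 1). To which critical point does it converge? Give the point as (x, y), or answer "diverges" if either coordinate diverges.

F is separable, so gradient descent decouples: x follows -∂F/∂x, y follows -∂F/∂y.
∂F/∂x = 6(x - 3)(x + 3); at x=1 this is -48, so x increases.
∂F/∂y = -12(y - 3)(y + 2)(y + 3); at y=1 this is 288, so y decreases.
x converges to its nearest critical value 3 (a local min of the x-part); y converges to -2. The iterate converges to (3, -2).

(3, -2)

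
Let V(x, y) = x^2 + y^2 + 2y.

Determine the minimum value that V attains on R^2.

-1

V(x,y) separates as P(x) + Q(y), so its minimum is min P + min Q.
P'(x) = 2x vanishes at x ∈ {0}; Q'(y) = 2y + 2 vanishes at y ∈ {-1}.
Local minima of P (where P''>0): P(0)=0. Local minima of Q: Q(-1)=-1.
So the global minimum of V is P(0) + Q(-1) = 0 − 1 = -1, attained at (0, -1).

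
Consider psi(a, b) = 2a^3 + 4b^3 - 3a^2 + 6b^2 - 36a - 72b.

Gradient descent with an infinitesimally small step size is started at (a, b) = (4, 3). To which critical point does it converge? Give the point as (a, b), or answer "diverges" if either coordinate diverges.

(3, 2)

psi is separable, so gradient descent decouples: a follows -∂psi/∂a, b follows -∂psi/∂b.
∂psi/∂a = 6(a - 3)(a + 2); at a=4 this is 36, so a decreases.
∂psi/∂b = 12(b - 2)(b + 3); at b=3 this is 72, so b decreases.
a converges to its nearest critical value 3 (a local min of the a-part); b converges to 2. The iterate converges to (3, 2).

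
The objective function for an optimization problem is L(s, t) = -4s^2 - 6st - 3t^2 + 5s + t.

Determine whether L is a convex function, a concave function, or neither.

concave

L is quadratic, so its Hessian is the constant matrix H = [[-8, -6], [-6, -6]].
det(H) = 12, tr(H) = -14.
det(H) > 0 and tr(H) < 0, so H is negative definite everywhere: concave.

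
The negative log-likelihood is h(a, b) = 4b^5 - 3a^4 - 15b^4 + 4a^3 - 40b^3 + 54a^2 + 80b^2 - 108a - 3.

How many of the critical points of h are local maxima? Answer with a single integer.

h separates as a function of a plus a function of b, so ∇h=0 decouples.
∂h/∂a = -12(a - 3)(a - 1)(a + 3) = 0 at a ∈ {-3, 1, 3}; ∂h/∂b = 20b(b - 4)(b - 1)(b + 2) = 0 at b ∈ {-2, 0, 1, 4}.
The Hessian is diagonal: diag(h_aa, h_bb). Second derivatives: h_aa(-3)=-288, h_aa(1)=96, h_aa(3)=-144; h_bb(-2)=-720, h_bb(0)=160, h_bb(1)=-180, h_bb(4)=1440.
Local maxima occur where both diagonal entries negative: (-3, -2), (-3, 1), (3, -2), (3, 1). Count: 4.

4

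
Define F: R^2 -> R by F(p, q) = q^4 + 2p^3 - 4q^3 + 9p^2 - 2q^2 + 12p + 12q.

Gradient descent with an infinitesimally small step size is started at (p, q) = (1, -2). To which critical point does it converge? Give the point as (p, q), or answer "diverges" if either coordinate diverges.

(-1, -1)

F is separable, so gradient descent decouples: p follows -∂F/∂p, q follows -∂F/∂q.
∂F/∂p = 6(p + 1)(p + 2); at p=1 this is 36, so p decreases.
∂F/∂q = 4(q - 3)(q - 1)(q + 1); at q=-2 this is -60, so q increases.
p converges to its nearest critical value -1 (a local min of the p-part); q converges to -1. The iterate converges to (-1, -1).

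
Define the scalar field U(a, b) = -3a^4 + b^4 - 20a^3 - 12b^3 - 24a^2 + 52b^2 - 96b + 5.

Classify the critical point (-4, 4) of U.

The mixed partial ∂²U/∂a∂b is 0, so the Hessian at any point is diag(U_aa, U_bb) = diag(-12(3a^2 + 10a + 4), 4(3b^2 - 18b + 26)).
At (-4, 4): H = diag(-144, 8).
The eigenvalues have opposite signs, so H is indefinite: a saddle point.

saddle point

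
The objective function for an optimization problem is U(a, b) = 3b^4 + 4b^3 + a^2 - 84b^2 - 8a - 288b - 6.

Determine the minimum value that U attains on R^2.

-1494

U(a,b) separates as P(a) + Q(b) − 6, so its minimum is min P + min Q − 6.
P'(a) = 2a - 8 vanishes at a ∈ {4}; Q'(b) = 12(b - 4)(b + 2)(b + 3) vanishes at b ∈ {-3, -2, 4}.
Local minima of P (where P''>0): P(4)=-16. Local minima of Q: Q(-3)=243, Q(4)=-1472.
So the global minimum of U is P(4) + Q(4) − 6 = -16 − 1472 − 6 = -1494, attained at (4, 4).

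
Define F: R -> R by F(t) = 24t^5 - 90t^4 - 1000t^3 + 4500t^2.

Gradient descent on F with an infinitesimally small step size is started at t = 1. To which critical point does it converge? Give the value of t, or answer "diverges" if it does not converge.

F'(t) = 120t(t - 5)(t - 3)(t + 5), so F'(1) = 5760.
Gradient descent moves in the -F' direction, i.e. t is decreasing.
The nearest critical point in that direction is t = 0, where F'' = 9000 > 0 (a local minimum). The iterate converges there.

0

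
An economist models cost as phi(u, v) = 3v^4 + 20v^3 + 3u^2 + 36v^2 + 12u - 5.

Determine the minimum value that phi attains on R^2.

phi(u,v) separates as P(u) + Q(v) − 5, so its minimum is min P + min Q − 5.
P'(u) = 6u + 12 vanishes at u ∈ {-2}; Q'(v) = 12v(v + 2)(v + 3) vanishes at v ∈ {-3, -2, 0}.
Local minima of P (where P''>0): P(-2)=-12. Local minima of Q: Q(-3)=27, Q(0)=0.
So the global minimum of phi is P(-2) + Q(0) − 5 = -12 + 0 − 5 = -17, attained at (-2, 0).

-17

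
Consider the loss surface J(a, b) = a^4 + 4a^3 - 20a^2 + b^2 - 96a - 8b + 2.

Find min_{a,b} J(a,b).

-293

J(a,b) separates as P(a) + Q(b) + 2, so its minimum is min P + min Q + 2.
P'(a) = 4(a - 3)(a + 2)(a + 4) vanishes at a ∈ {-4, -2, 3}; Q'(b) = 2b - 8 vanishes at b ∈ {4}.
Local minima of P (where P''>0): P(-4)=64, P(3)=-279. Local minima of Q: Q(4)=-16.
So the global minimum of J is P(3) + Q(4) + 2 = -279 − 16 + 2 = -293, attained at (3, 4).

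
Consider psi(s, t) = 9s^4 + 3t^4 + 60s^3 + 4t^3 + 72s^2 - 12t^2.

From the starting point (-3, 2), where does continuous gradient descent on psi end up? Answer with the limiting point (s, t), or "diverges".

(-4, 1)

psi is separable, so gradient descent decouples: s follows -∂psi/∂s, t follows -∂psi/∂t.
∂psi/∂s = 36s(s + 1)(s + 4); at s=-3 this is 216, so s decreases.
∂psi/∂t = 12t(t - 1)(t + 2); at t=2 this is 96, so t decreases.
s converges to its nearest critical value -4 (a local min of the s-part); t converges to 1. The iterate converges to (-4, 1).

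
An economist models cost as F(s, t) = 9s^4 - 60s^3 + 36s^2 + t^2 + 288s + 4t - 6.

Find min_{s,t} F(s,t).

-193

F(s,t) separates as P(s) + Q(t) − 6, so its minimum is min P + min Q − 6.
P'(s) = 36(s - 4)(s - 2)(s + 1) vanishes at s ∈ {-1, 2, 4}; Q'(t) = 2(t + 2) vanishes at t ∈ {-2}.
Local minima of P (where P''>0): P(-1)=-183, P(4)=192. Local minima of Q: Q(-2)=-4.
So the global minimum of F is P(-1) + Q(-2) − 6 = -183 − 4 − 6 = -193, attained at (-1, -2).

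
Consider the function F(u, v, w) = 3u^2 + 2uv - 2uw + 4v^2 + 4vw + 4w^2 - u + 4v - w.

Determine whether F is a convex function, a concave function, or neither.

convex

F is quadratic, so its Hessian is the constant matrix H = [[6, 2, -2], [2, 8, 4], [-2, 4, 8]].
Leading principal minors: 6, 44, 192.
All positive ⇒ H ≻ 0 ⇒ convex.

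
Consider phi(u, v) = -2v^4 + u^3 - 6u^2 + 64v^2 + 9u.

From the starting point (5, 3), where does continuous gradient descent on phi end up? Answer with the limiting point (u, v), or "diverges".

phi is separable, so gradient descent decouples: u follows -∂phi/∂u, v follows -∂phi/∂v.
∂phi/∂u = 3(u - 3)(u - 1); at u=5 this is 24, so u decreases.
∂phi/∂v = -8v(v - 4)(v + 4); at v=3 this is 168, so v decreases.
u converges to its nearest critical value 3 (a local min of the u-part); v converges to 0. The iterate converges to (3, 0).

(3, 0)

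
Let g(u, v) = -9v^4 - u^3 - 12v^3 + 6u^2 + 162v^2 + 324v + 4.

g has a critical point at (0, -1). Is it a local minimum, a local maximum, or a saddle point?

The mixed partial ∂²g/∂u∂v is 0, so the Hessian at any point is diag(g_uu, g_vv) = diag(6(-u + 2), 36(-3v^2 - 2v + 9)).
At (0, -1): H = diag(12, 288).
Both eigenvalues are positive, so H is positive definite: a local minimum.

local minimum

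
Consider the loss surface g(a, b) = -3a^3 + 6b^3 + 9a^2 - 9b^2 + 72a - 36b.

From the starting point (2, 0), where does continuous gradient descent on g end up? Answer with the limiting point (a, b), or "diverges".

(-2, 2)

g is separable, so gradient descent decouples: a follows -∂g/∂a, b follows -∂g/∂b.
∂g/∂a = -9(a - 4)(a + 2); at a=2 this is 72, so a decreases.
∂g/∂b = 18(b - 2)(b + 1); at b=0 this is -36, so b increases.
a converges to its nearest critical value -2 (a local min of the a-part); b converges to 2. The iterate converges to (-2, 2).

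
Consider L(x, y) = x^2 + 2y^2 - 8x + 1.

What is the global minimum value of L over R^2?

L(x,y) separates as P(x) + Q(y) + 1, so its minimum is min P + min Q + 1.
P'(x) = 2x - 8 vanishes at x ∈ {4}; Q'(y) = 4y vanishes at y ∈ {0}.
Local minima of P (where P''>0): P(4)=-16. Local minima of Q: Q(0)=0.
So the global minimum of L is P(4) + Q(0) + 1 = -16 + 0 + 1 = -15, attained at (4, 0).

-15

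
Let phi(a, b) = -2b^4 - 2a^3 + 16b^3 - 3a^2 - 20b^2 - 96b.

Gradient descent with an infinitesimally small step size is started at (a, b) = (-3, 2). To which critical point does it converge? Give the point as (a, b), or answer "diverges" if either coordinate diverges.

(-1, 3)

phi is separable, so gradient descent decouples: a follows -∂phi/∂a, b follows -∂phi/∂b.
∂phi/∂a = -6a(a + 1); at a=-3 this is -36, so a increases.
∂phi/∂b = -8(b - 4)(b - 3)(b + 1); at b=2 this is -48, so b increases.
a converges to its nearest critical value -1 (a local min of the a-part); b converges to 3. The iterate converges to (-1, 3).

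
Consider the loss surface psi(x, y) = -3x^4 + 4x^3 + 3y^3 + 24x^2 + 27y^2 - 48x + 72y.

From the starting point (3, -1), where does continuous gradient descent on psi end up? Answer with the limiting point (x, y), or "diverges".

diverges

psi is separable, so gradient descent decouples: x follows -∂psi/∂x, y follows -∂psi/∂y.
∂psi/∂x = -12(x - 2)(x - 1)(x + 2); at x=3 this is -120, so x increases.
∂psi/∂y = 9(y + 2)(y + 4); at y=-1 this is 27, so y decreases.
The x-coordinate has no critical point in that direction and runs off to infinity.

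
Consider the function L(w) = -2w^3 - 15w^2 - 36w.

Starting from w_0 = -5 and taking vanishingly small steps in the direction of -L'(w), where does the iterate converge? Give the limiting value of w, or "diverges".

L'(w) = -6(w + 2)(w + 3), so L'(-5) = -36.
Gradient descent moves in the -L' direction, i.e. w is increasing.
The nearest critical point in that direction is w = -3, where L'' = 6 > 0 (a local minimum). The iterate converges there.

-3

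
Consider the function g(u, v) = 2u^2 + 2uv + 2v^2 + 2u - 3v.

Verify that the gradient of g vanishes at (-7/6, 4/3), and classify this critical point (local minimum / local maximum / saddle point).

local minimum

∇g = (4u + 2v + 2, 2u + 4v - 3); substituting (-7/6, 4/3) gives ∇g = (0, 0), so (-7/6, 4/3) is indeed a critical point.
The Hessian of g is constant: H = [[4, 2], [2, 4]].
det(H) = 4·4 − 2² = 12.
det(H) > 0 and tr(H) = 8 > 0, so H is positive definite and the point is a local minimum.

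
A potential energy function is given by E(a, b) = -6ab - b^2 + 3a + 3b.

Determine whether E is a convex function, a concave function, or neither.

neither

E is quadratic, so its Hessian is the constant matrix H = [[0, -6], [-6, -2]].
det(H) = -36, tr(H) = -2.
det(H) < 0, so H is indefinite: neither convex nor concave.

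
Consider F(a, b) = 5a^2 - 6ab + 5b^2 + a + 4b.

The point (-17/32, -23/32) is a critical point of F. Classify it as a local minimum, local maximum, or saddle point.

local minimum

The Hessian of F is constant: H = [[10, -6], [-6, 10]].
det(H) = 10·10 − (-6)² = 64.
det(H) > 0 and tr(H) = 20 > 0, so H is positive definite and the point is a local minimum.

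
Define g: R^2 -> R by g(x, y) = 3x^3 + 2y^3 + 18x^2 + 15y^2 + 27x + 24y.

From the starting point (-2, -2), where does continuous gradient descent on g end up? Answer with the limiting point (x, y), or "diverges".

g is separable, so gradient descent decouples: x follows -∂g/∂x, y follows -∂g/∂y.
∂g/∂x = 9(x + 1)(x + 3); at x=-2 this is -9, so x increases.
∂g/∂y = 6(y + 1)(y + 4); at y=-2 this is -12, so y increases.
x converges to its nearest critical value -1 (a local min of the x-part); y converges to -1. The iterate converges to (-1, -1).

(-1, -1)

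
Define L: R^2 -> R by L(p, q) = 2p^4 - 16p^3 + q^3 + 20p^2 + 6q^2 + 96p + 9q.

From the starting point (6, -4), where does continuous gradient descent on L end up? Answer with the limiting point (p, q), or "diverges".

L is separable, so gradient descent decouples: p follows -∂L/∂p, q follows -∂L/∂q.
∂L/∂p = 8(p - 4)(p - 3)(p + 1); at p=6 this is 336, so p decreases.
∂L/∂q = 3(q + 1)(q + 3); at q=-4 this is 9, so q decreases.
The q-coordinate has no critical point in that direction and runs off to infinity.

diverges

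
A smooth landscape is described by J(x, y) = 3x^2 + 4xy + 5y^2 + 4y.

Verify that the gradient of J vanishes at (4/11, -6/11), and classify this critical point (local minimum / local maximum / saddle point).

local minimum

∇J = (6x + 4y, 4x + 10y + 4); substituting (4/11, -6/11) gives ∇J = (0, 0), so (4/11, -6/11) is indeed a critical point.
The Hessian of J is constant: H = [[6, 4], [4, 10]].
det(H) = 6·10 − 4² = 44.
det(H) > 0 and tr(H) = 16 > 0, so H is positive definite and the point is a local minimum.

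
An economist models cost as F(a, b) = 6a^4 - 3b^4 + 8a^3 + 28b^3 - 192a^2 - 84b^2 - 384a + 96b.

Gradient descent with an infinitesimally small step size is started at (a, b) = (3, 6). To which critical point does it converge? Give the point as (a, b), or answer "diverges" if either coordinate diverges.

F is separable, so gradient descent decouples: a follows -∂F/∂a, b follows -∂F/∂b.
∂F/∂a = 24(a - 4)(a + 1)(a + 4); at a=3 this is -672, so a increases.
∂F/∂b = -12(b - 4)(b - 2)(b - 1); at b=6 this is -480, so b increases.
The b-coordinate has no critical point in that direction and runs off to infinity.

diverges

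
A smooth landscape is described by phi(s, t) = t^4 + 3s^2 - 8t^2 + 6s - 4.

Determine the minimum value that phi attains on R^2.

phi(s,t) separates as P(s) + Q(t) − 4, so its minimum is min P + min Q − 4.
P'(s) = 6s + 6 vanishes at s ∈ {-1}; Q'(t) = 4t(t - 2)(t + 2) vanishes at t ∈ {-2, 0, 2}.
Local minima of P (where P''>0): P(-1)=-3. Local minima of Q: Q(-2)=-16, Q(2)=-16.
So the global minimum of phi is P(-1) + Q(-2) − 4 = -3 − 16 − 4 = -23, attained at (-1, -2).

-23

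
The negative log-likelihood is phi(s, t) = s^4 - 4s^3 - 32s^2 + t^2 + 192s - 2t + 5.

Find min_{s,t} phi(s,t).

-764

phi(s,t) separates as P(s) + Q(t) + 5, so its minimum is min P + min Q + 5.
P'(s) = 4(s - 4)(s - 3)(s + 4) vanishes at s ∈ {-4, 3, 4}; Q'(t) = 2(t - 1) vanishes at t ∈ {1}.
Local minima of P (where P''>0): P(-4)=-768, P(4)=256. Local minima of Q: Q(1)=-1.
So the global minimum of phi is P(-4) + Q(1) + 5 = -768 − 1 + 5 = -764, attained at (-4, 1).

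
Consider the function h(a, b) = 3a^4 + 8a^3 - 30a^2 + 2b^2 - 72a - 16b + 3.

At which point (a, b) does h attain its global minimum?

(2, 4)

h(a,b) separates as P(a) + Q(b) + 3, so its minimum is min P + min Q + 3.
P'(a) = 12(a - 2)(a + 1)(a + 3) vanishes at a ∈ {-3, -1, 2}; Q'(b) = 4b - 16 vanishes at b ∈ {4}.
Local minima of P (where P''>0): P(-3)=-27, P(2)=-152. Local minima of Q: Q(4)=-32.
So the global minimum of h is P(2) + Q(4) + 3 = -152 − 32 + 3 = -181, attained at (2, 4).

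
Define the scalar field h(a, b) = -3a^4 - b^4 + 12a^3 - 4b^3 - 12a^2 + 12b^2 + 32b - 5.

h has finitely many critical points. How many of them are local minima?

1

h separates as a function of a plus a function of b, so ∇h=0 decouples.
∂h/∂a = -12a(a - 2)(a - 1) = 0 at a ∈ {0, 1, 2}; ∂h/∂b = -4(b - 2)(b + 1)(b + 4) = 0 at b ∈ {-4, -1, 2}.
The Hessian is diagonal: diag(h_aa, h_bb). Second derivatives: h_aa(0)=-24, h_aa(1)=12, h_aa(2)=-24; h_bb(-4)=-72, h_bb(-1)=36, h_bb(2)=-72.
Local minima occur where both diagonal entries positive: (1, -1). Count: 1.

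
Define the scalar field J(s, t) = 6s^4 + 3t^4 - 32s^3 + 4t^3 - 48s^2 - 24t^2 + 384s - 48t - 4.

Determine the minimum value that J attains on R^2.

J(s,t) separates as P(s) + Q(t) − 4, so its minimum is min P + min Q − 4.
P'(s) = 24(s - 4)(s - 2)(s + 2) vanishes at s ∈ {-2, 2, 4}; Q'(t) = 12(t - 2)(t + 1)(t + 2) vanishes at t ∈ {-2, -1, 2}.
Local minima of P (where P''>0): P(-2)=-608, P(4)=256. Local minima of Q: Q(-2)=16, Q(2)=-112.
So the global minimum of J is P(-2) + Q(2) − 4 = -608 − 112 − 4 = -724, attained at (-2, 2).

-724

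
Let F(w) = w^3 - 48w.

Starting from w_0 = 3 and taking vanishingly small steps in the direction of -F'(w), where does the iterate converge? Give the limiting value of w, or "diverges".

4

F'(w) = 3(w - 4)(w + 4), so F'(3) = -21.
Gradient descent moves in the -F' direction, i.e. w is increasing.
The nearest critical point in that direction is w = 4, where F'' = 24 > 0 (a local minimum). The iterate converges there.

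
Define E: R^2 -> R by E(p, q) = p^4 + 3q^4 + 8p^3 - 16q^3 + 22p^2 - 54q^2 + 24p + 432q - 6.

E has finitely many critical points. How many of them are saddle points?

4

E separates as a function of p plus a function of q, so ∇E=0 decouples.
∂E/∂p = 4(p + 1)(p + 2)(p + 3) = 0 at p ∈ {-3, -2, -1}; ∂E/∂q = 12(q - 4)(q - 3)(q + 3) = 0 at q ∈ {-3, 3, 4}.
The Hessian is diagonal: diag(E_pp, E_qq). Second derivatives: E_pp(-3)=8, E_pp(-2)=-4, E_pp(-1)=8; E_qq(-3)=504, E_qq(3)=-72, E_qq(4)=84.
Saddle points occur where the two diagonal entries have opposite signs: (-3, 3), (-2, -3), (-2, 4), (-1, 3). Count: 4.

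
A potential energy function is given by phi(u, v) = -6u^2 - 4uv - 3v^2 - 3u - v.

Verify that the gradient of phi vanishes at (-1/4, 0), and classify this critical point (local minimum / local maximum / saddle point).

local maximum

∇phi = (-12u - 4v - 3, -4u - 6v - 1); substituting (-1/4, 0) gives ∇phi = (0, 0), so (-1/4, 0) is indeed a critical point.
The Hessian of phi is constant: H = [[-12, -4], [-4, -6]].
det(H) = (-12)·(-6) − (-4)² = 56.
det(H) > 0 and tr(H) = -18 < 0, so H is negative definite and the point is a local maximum.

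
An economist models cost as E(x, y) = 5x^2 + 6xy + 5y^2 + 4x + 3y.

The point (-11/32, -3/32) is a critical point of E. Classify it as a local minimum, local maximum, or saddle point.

local minimum

The Hessian of E is constant: H = [[10, 6], [6, 10]].
det(H) = 10·10 − 6² = 64.
det(H) > 0 and tr(H) = 20 > 0, so H is positive definite and the point is a local minimum.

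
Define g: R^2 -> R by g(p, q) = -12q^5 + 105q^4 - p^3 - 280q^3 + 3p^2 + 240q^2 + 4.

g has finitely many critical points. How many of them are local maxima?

2

g separates as a function of p plus a function of q, so ∇g=0 decouples.
∂g/∂p = -3p(p - 2) = 0 at p ∈ {0, 2}; ∂g/∂q = -60q(q - 4)(q - 2)(q - 1) = 0 at q ∈ {0, 1, 2, 4}.
The Hessian is diagonal: diag(g_pp, g_qq). Second derivatives: g_pp(0)=6, g_pp(2)=-6; g_qq(0)=480, g_qq(1)=-180, g_qq(2)=240, g_qq(4)=-1440.
Local maxima occur where both diagonal entries negative: (2, 1), (2, 4). Count: 2.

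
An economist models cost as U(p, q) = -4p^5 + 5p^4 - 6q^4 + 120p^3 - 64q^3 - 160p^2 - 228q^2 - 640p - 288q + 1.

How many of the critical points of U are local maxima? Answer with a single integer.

U separates as a function of p plus a function of q, so ∇U=0 decouples.
∂U/∂p = -20(p - 4)(p - 2)(p + 1)(p + 4) = 0 at p ∈ {-4, -1, 2, 4}; ∂U/∂q = -24(q + 1)(q + 3)(q + 4) = 0 at q ∈ {-4, -3, -1}.
The Hessian is diagonal: diag(U_pp, U_qq). Second derivatives: U_pp(-4)=2880, U_pp(-1)=-900, U_pp(2)=720, U_pp(4)=-1600; U_qq(-4)=-72, U_qq(-3)=48, U_qq(-1)=-144.
Local maxima occur where both diagonal entries negative: (-1, -4), (-1, -1), (4, -4), (4, -1). Count: 4.

4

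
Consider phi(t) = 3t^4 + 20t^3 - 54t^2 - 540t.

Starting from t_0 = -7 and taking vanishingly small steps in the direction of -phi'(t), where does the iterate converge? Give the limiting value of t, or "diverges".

-5

phi'(t) = 12(t - 3)(t + 3)(t + 5), so phi'(-7) = -960.
Gradient descent moves in the -phi' direction, i.e. t is increasing.
The nearest critical point in that direction is t = -5, where phi'' = 192 > 0 (a local minimum). The iterate converges there.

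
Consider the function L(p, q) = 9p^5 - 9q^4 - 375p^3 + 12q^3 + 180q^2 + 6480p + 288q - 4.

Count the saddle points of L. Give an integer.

L separates as a function of p plus a function of q, so ∇L=0 decouples.
∂L/∂p = 45(p - 4)(p - 3)(p + 3)(p + 4) = 0 at p ∈ {-4, -3, 3, 4}; ∂L/∂q = -36(q - 4)(q + 1)(q + 2) = 0 at q ∈ {-2, -1, 4}.
The Hessian is diagonal: diag(L_pp, L_qq). Second derivatives: L_pp(-4)=-2520, L_pp(-3)=1890, L_pp(3)=-1890, L_pp(4)=2520; L_qq(-2)=-216, L_qq(-1)=180, L_qq(4)=-1080.
Saddle points occur where the two diagonal entries have opposite signs: (-4, -1), (-3, -2), (-3, 4), (3, -1), (4, -2), (4, 4). Count: 6.

6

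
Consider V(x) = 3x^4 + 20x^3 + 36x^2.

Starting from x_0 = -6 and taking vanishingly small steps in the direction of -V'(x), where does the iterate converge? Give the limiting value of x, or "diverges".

-3

V'(x) = 12x(x + 2)(x + 3), so V'(-6) = -864.
Gradient descent moves in the -V' direction, i.e. x is increasing.
The nearest critical point in that direction is x = -3, where V'' = 36 > 0 (a local minimum). The iterate converges there.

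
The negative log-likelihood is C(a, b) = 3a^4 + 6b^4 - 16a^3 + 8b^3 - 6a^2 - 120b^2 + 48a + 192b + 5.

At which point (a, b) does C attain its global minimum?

C(a,b) separates as P(a) + Q(b) + 5, so its minimum is min P + min Q + 5.
P'(a) = 12(a - 4)(a - 1)(a + 1) vanishes at a ∈ {-1, 1, 4}; Q'(b) = 24(b - 2)(b - 1)(b + 4) vanishes at b ∈ {-4, 1, 2}.
Local minima of P (where P''>0): P(-1)=-35, P(4)=-160. Local minima of Q: Q(-4)=-1664, Q(2)=64.
So the global minimum of C is P(4) + Q(-4) + 5 = -160 − 1664 + 5 = -1819, attained at (4, -4).

(4, -4)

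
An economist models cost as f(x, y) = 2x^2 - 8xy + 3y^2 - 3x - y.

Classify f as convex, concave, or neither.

f is quadratic, so its Hessian is the constant matrix H = [[4, -8], [-8, 6]].
det(H) = -40, tr(H) = 10.
det(H) < 0, so H is indefinite: neither convex nor concave.

neither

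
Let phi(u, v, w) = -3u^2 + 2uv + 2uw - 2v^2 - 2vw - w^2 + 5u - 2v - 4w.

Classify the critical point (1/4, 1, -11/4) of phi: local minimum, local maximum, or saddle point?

local maximum

The Hessian is constant: H = [[-6, 2, 2], [2, -4, -2], [2, -2, -2]].
Leading principal minors: Δ₁ = -6, Δ₂ = 20, Δ₃ = -16.
The minors alternate sign starting negative (−, +, −), so H is negative definite: a local maximum.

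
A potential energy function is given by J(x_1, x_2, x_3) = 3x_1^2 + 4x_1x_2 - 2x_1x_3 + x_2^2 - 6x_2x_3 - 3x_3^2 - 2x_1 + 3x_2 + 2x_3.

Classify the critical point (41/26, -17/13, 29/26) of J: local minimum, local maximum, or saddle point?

saddle point

The Hessian is constant: H = [[6, 4, -2], [4, 2, -6], [-2, -6, -6]].
Leading principal minors: Δ₁ = 6, Δ₂ = -4, Δ₃ = -104.
The minors fit neither the all-positive nor the alternating-sign pattern, so H is indefinite: a saddle point.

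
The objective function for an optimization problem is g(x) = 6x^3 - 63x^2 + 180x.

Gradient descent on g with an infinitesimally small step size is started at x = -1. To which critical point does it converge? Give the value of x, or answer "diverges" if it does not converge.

g'(x) = 18(x - 5)(x - 2), so g'(-1) = 324.
Gradient descent moves in the -g' direction, i.e. x is decreasing.
There is no critical point below x=-1, and g' keeps the same sign, so the iterate runs off to −∞.

diverges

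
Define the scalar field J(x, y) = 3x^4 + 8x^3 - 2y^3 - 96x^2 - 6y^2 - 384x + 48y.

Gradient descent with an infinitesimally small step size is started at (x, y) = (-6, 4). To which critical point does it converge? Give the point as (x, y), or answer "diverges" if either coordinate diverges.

diverges

J is separable, so gradient descent decouples: x follows -∂J/∂x, y follows -∂J/∂y.
∂J/∂x = 12(x - 4)(x + 2)(x + 4); at x=-6 this is -960, so x increases.
∂J/∂y = -6(y - 2)(y + 4); at y=4 this is -96, so y increases.
The y-coordinate has no critical point in that direction and runs off to infinity.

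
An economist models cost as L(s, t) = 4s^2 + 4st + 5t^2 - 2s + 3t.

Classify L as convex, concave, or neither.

L is quadratic, so its Hessian is the constant matrix H = [[8, 4], [4, 10]].
det(H) = 64, tr(H) = 18.
det(H) > 0 and tr(H) > 0, so H is positive definite everywhere: convex.

convex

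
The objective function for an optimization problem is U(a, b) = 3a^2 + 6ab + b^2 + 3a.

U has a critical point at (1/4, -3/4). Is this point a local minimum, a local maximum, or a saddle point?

saddle point

The Hessian of U is constant: H = [[6, 6], [6, 2]].
det(H) = 6·2 − 6² = -24.
Since det(H) < 0, H is indefinite and the critical point is a saddle point.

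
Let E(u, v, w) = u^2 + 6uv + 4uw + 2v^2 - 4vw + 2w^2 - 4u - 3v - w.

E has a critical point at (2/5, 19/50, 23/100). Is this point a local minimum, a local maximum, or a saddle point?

The Hessian is constant: H = [[2, 6, 4], [6, 4, -4], [4, -4, 4]].
Leading principal minors: Δ₁ = 2, Δ₂ = -28, Δ₃ = -400.
The minors fit neither the all-positive nor the alternating-sign pattern, so H is indefinite: a saddle point.

saddle point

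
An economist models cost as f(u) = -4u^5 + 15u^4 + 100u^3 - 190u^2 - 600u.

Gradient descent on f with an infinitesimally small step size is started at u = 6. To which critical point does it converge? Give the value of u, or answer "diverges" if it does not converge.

f'(u) = -20(u - 5)(u - 2)(u + 1)(u + 3), so f'(6) = -5040.
Gradient descent moves in the -f' direction, i.e. u is increasing.
There is no critical point above u=6, and f' keeps the same sign, so the iterate runs off to +∞.

diverges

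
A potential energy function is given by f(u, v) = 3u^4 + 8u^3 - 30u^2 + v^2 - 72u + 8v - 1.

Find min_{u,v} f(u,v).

f(u,v) separates as P(u) + Q(v) − 1, so its minimum is min P + min Q − 1.
P'(u) = 12(u - 2)(u + 1)(u + 3) vanishes at u ∈ {-3, -1, 2}; Q'(v) = 2v + 8 vanishes at v ∈ {-4}.
Local minima of P (where P''>0): P(-3)=-27, P(2)=-152. Local minima of Q: Q(-4)=-16.
So the global minimum of f is P(2) + Q(-4) − 1 = -152 − 16 − 1 = -169, attained at (2, -4).

-169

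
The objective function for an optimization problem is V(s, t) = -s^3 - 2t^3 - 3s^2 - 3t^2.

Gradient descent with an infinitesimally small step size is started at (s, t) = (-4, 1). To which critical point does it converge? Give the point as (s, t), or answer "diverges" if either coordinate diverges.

diverges

V is separable, so gradient descent decouples: s follows -∂V/∂s, t follows -∂V/∂t.
∂V/∂s = -3s(s + 2); at s=-4 this is -24, so s increases.
∂V/∂t = -6t(t + 1); at t=1 this is -12, so t increases.
The t-coordinate has no critical point in that direction and runs off to infinity.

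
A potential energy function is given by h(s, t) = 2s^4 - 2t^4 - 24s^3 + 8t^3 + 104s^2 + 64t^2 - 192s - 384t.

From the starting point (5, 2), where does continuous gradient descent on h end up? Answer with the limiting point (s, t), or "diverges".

h is separable, so gradient descent decouples: s follows -∂h/∂s, t follows -∂h/∂t.
∂h/∂s = 8(s - 4)(s - 3)(s - 2); at s=5 this is 48, so s decreases.
∂h/∂t = -8(t - 4)(t - 3)(t + 4); at t=2 this is -96, so t increases.
s converges to its nearest critical value 4 (a local min of the s-part); t converges to 3. The iterate converges to (4, 3).

(4, 3)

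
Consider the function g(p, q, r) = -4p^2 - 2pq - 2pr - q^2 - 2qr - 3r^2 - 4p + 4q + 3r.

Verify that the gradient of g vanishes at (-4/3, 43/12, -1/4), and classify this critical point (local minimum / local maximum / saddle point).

local maximum

∇g = (-8p - 2q - 2r - 4, -2p - 2q - 2r + 4, -2p - 2q - 6r + 3); substituting (-4/3, 43/12, -1/4) gives ∇g = (0, 0, 0), so (-4/3, 43/12, -1/4) is indeed a critical point.
The Hessian is constant: H = [[-8, -2, -2], [-2, -2, -2], [-2, -2, -6]].
Leading principal minors: Δ₁ = -8, Δ₂ = 12, Δ₃ = -48.
The minors alternate sign starting negative (−, +, −), so H is negative definite: a local maximum.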